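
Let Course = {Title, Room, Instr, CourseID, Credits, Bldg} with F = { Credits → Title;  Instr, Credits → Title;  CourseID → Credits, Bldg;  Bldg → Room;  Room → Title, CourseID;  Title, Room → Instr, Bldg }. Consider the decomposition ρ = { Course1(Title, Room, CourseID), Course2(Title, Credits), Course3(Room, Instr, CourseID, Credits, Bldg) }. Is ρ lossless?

Yes

Chase test. Columns are Title, Room, Instr, CourseID, Credits, Bldg; row i has aⱼ where attribute j ∈ Coursei, else bᵢⱼ.
Initial tableau (one row per fragment):
  row 1: a1 a2 b13 a4 b15 b16
  row 2: a1 b22 b23 b24 a5 b26
  row 3: b31 a2 a3 a4 a5 a6
Rows 2 and 3 agree on Credits; apply Credits→Title and equate their Title entries.
Rows 1 and 3 agree on CourseID; apply CourseID→Credits, Bldg and equate their Credits, Bldg entries.
Rows 1 and 3 agree on Title, Room; apply Title, Room→Instr, Bldg and equate their Instr, Bldg entries.
Row 1 is now all distinguished symbols — the join is lossless.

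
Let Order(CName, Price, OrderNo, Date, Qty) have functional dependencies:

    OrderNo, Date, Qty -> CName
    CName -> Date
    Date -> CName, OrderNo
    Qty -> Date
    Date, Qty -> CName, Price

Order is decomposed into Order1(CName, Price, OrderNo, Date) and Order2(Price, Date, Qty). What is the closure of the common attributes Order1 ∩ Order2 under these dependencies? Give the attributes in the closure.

CName, Price, OrderNo, Date

Order1 ∩ Order2 = {Price, Date}.
Date → CName, OrderNo applies, adding CName, OrderNo
Closure: {CName, Price, OrderNo, Date}.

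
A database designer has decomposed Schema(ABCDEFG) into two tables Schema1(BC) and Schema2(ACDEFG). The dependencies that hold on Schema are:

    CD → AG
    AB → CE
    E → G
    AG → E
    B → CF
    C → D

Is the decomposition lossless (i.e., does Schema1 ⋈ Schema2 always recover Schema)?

No

Common attributes: Schema1 ∩ Schema2 = {C}.
Closure of {C}: C → D applies, adding D; CD → AG applies, adding AG; AG → E applies, adding E. So (C)⁺ = {ACDEG}.
The closure contains neither all of Schema1 = {BC} nor all of Schema2 = {ACDEFG}, so the common attributes are not a superkey of either fragment. The join is lossy.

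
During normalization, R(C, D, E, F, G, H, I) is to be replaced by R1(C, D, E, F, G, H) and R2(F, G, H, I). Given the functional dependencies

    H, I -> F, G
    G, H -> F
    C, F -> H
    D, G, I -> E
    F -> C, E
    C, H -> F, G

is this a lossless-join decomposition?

Common attributes: R1 ∩ R2 = {F, G, H}.
Closure of {F, G, H}: F → C, E applies, adding C, E. So (F, G, H)⁺ = {C, E, F, G, H}.
The closure contains neither all of R1 = {C, D, E, F, G, H} nor all of R2 = {F, G, H, I}, so the common attributes are not a superkey of either fragment. The join is lossy.

No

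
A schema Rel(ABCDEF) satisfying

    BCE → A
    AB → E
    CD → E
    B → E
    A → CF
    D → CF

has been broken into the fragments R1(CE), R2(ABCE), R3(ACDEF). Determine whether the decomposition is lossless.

No

Chase test. Columns are ABCDEF; row i has aⱼ where attribute j ∈ Ri, else bᵢⱼ.
Initial tableau (one row per fragment):
  row 1: b11 b12 a3 b14 a5 b16
  row 2: a1 a2 a3 b24 a5 b26
  row 3: a1 b32 a3 a4 a5 a6
Rows 2 and 3 agree on A; apply A→CF and equate their CF entries.
No row becomes fully distinguished — the join is lossy.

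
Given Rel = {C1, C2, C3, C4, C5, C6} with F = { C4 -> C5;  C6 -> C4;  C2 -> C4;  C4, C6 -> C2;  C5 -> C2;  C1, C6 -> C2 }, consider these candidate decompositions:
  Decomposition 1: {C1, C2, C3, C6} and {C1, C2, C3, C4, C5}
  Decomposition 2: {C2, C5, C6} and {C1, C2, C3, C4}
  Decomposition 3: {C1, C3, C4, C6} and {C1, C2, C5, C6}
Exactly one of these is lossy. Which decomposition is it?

Decomposition 2

Decomposition 1: common = {C1, C2, C3}, closure = {C1, C2, C3, C4, C5} → lossless.
Decomposition 2: common = {C2}, closure = {C2, C4, C5} → lossy.
Decomposition 3: common = {C1, C6}, closure = {C1, C2, C4, C5, C6} → lossless.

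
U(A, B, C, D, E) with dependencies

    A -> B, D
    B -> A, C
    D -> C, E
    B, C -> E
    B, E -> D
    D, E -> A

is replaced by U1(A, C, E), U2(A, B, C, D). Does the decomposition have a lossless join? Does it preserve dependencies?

Lossless test: (A, C)⁺ = {A, B, C, D, E}, which contains all of one fragment — lossless.
Dependency preservation: D → C, E; B, C → E; B, E → D; D, E → A are not contained in any single fragment, but the restricted closure of each left-hand side across the fragments still reaches the right-hand side; the remaining FDs each lie inside some fragment. All dependencies are preserved.

lossless and dependency-preserving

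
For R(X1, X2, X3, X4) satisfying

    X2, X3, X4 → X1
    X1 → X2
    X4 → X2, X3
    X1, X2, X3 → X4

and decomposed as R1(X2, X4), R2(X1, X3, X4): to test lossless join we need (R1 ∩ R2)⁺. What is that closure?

R1 ∩ R2 = {X4}.
X4 → X2, X3 applies, adding X2, X3
X2, X3, X4 → X1 applies, adding X1
Closure: {X1, X2, X3, X4}.

X1, X2, X3, X4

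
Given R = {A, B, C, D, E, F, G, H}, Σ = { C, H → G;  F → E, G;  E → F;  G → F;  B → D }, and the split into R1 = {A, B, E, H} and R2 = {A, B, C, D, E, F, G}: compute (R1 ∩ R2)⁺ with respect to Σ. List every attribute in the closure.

R1 ∩ R2 = {A, B, E}.
E → F applies, adding F
B → D applies, adding D
F → E, G applies, adding G
Closure: {A, B, D, E, F, G}.

A, B, D, E, F, G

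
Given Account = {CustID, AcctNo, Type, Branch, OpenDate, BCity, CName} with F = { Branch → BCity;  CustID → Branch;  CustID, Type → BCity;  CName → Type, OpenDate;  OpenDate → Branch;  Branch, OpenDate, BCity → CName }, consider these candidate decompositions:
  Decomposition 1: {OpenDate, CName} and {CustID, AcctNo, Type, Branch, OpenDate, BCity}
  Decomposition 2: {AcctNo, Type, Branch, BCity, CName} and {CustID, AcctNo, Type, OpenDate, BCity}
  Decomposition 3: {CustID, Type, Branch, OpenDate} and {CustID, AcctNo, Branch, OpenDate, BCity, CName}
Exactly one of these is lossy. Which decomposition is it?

Decomposition 1: common = {OpenDate}, closure = {Type, Branch, OpenDate, BCity, CName} → lossless.
Decomposition 2: common = {AcctNo, Type, BCity}, closure = {AcctNo, Type, BCity} → lossy.
Decomposition 3: common = {CustID, Branch, OpenDate}, closure = {CustID, Type, Branch, OpenDate, BCity, CName} → lossless.

Decomposition 2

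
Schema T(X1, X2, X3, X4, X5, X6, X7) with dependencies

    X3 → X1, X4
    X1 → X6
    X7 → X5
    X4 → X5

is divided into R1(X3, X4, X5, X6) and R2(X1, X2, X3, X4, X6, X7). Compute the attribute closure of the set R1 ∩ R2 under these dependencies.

R1 ∩ R2 = {X3, X4, X6}.
X3 → X1, X4 applies, adding X1
X4 → X5 applies, adding X5
Closure: {X1, X3, X4, X5, X6}.

X1, X3, X4, X5, X6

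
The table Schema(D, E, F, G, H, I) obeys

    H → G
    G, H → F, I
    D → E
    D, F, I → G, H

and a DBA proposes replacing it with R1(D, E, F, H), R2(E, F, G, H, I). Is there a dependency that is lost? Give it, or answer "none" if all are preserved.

D, F, I → G, H

Check D, F, I → G, H: no single fragment contains all of {D, F, G, H, I}, and the restricted closure of {D, F, I} across the fragments never reaches {G, H}.
H → G is preserved.
G, H → F, I is preserved.
D → E is preserved.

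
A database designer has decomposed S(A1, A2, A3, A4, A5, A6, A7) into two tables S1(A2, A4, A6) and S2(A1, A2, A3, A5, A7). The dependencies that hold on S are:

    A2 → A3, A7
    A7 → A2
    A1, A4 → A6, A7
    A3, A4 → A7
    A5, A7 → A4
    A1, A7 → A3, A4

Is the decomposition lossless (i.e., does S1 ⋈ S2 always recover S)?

No

Common attributes: S1 ∩ S2 = {A2}.
Closure of {A2}: A2 → A3, A7 applies, adding A3, A7. So (A2)⁺ = {A2, A3, A7}.
The closure contains neither all of S1 = {A2, A4, A6} nor all of S2 = {A1, A2, A3, A5, A7}, so the common attributes are not a superkey of either fragment. The join is lossy.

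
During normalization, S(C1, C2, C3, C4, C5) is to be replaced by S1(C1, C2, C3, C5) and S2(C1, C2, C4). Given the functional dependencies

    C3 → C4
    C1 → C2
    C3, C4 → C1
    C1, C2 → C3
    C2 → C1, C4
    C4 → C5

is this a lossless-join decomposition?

Yes

Common attributes: S1 ∩ S2 = {C1, C2}.
Closure of {C1, C2}: C1, C2 → C3 applies, adding C3; C2 → C1, C4 applies, adding C4; C4 → C5 applies, adding C5. So (C1, C2)⁺ = {C1, C2, C3, C4, C5}.
This closure contains every attribute of S1, so S1 ∩ S2 → S1. The join is lossless.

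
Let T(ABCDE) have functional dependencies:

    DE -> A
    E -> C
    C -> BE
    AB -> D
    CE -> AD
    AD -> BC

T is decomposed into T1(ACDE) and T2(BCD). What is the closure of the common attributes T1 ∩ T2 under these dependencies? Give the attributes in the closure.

T1 ∩ T2 = {CD}.
C → BE applies, adding BE
CE → AD applies, adding A
Closure: {ABCDE}.

ABCDE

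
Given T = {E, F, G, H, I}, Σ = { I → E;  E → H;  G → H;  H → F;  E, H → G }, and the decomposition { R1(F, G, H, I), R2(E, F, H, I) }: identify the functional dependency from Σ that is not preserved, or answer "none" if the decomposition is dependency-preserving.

Check E, H → G: no single fragment contains all of {E, G, H}, and the restricted closure of {E, H} across the fragments never reaches {G}.
I → E is preserved.
E → H is preserved.
G → H is preserved.
H → F is preserved.

E, H → G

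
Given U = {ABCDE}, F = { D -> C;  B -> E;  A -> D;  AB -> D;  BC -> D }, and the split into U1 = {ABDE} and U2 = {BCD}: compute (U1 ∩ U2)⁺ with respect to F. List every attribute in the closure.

BCDE

U1 ∩ U2 = {BD}.
D → C applies, adding C
B → E applies, adding E
Closure: {BCDE}.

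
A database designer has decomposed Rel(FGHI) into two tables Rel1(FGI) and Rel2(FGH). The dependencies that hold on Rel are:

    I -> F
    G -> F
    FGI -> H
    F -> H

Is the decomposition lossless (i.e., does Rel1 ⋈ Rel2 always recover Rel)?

Common attributes: Rel1 ∩ Rel2 = {FG}.
Closure of {FG}: F → H applies, adding H. So (FG)⁺ = {FGH}.
This closure contains every attribute of Rel2, so Rel1 ∩ Rel2 → Rel2. The join is lossless.

Yes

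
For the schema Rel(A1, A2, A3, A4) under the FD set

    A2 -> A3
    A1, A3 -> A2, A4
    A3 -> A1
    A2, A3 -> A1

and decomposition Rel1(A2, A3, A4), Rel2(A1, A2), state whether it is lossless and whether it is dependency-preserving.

lossless and dependency-preserving

Lossless test: (A2)⁺ = {A1, A2, A3, A4}, which contains all of one fragment — lossless.
Dependency preservation: A1, A3 → A2, A4; A3 → A1; A2, A3 → A1 are not contained in any single fragment, but the restricted closure of each left-hand side across the fragments still reaches the right-hand side; the remaining FDs each lie inside some fragment. All dependencies are preserved.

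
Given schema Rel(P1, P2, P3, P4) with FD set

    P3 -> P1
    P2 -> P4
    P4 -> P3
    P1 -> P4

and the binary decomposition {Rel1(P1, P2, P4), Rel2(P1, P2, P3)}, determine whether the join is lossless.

Common attributes: Rel1 ∩ Rel2 = {P1, P2}.
Closure of {P1, P2}: P2 → P4 applies, adding P4; P4 → P3 applies, adding P3. So (P1, P2)⁺ = {P1, P2, P3, P4}.
This closure contains every attribute of Rel1, so Rel1 ∩ Rel2 → Rel1. The join is lossless.

Yes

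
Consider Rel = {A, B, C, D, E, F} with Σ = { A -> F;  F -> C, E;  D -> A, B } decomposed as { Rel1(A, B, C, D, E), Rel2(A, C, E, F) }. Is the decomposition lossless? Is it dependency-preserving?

Lossless test: (A, C, E)⁺ = {A, C, E, F}, which contains all of one fragment — lossless.
Dependency preservation: every FD's attributes lie within a single fragment, so each can be enforced locally — preserved.

lossless and dependency-preserving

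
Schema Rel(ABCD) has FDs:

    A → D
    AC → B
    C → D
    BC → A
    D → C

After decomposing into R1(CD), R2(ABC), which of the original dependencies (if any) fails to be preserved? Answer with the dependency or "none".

none

A → D: restricted closure across fragments reaches D.
AC → B lies within R2.
C → D lies within R1.
BC → A lies within R2.
D → C lies within R1.
Every dependency is enforceable on the fragments, so the decomposition is dependency-preserving.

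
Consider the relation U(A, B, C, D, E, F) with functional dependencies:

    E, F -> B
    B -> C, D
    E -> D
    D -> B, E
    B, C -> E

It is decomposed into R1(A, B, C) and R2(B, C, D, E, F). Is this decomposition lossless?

No

Common attributes: R1 ∩ R2 = {B, C}.
Closure of {B, C}: B → C, D applies, adding D; D → B, E applies, adding E. So (B, C)⁺ = {B, C, D, E}.
The closure contains neither all of R1 = {A, B, C} nor all of R2 = {B, C, D, E, F}, so the common attributes are not a superkey of either fragment. The join is lossy.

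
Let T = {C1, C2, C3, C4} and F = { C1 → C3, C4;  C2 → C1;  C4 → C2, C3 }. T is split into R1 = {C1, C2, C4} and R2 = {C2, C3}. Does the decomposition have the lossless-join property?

Yes

Common attributes: R1 ∩ R2 = {C2}.
Closure of {C2}: C2 → C1 applies, adding C1; C1 → C3, C4 applies, adding C3, C4. So (C2)⁺ = {C1, C2, C3, C4}.
This closure contains every attribute of R1, so R1 ∩ R2 → R1. The join is lossless.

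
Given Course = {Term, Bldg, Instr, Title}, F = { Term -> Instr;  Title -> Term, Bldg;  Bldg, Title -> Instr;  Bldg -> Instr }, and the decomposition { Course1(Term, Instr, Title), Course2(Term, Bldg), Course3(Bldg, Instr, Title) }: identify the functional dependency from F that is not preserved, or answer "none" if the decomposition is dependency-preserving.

none

Term → Instr lies within Course1.
Title → Term, Bldg: restricted closure across fragments reaches Term, Bldg.
Bldg, Title → Instr lies within Course3.
Bldg → Instr lies within Course3.
Every dependency is enforceable on the fragments, so the decomposition is dependency-preserving.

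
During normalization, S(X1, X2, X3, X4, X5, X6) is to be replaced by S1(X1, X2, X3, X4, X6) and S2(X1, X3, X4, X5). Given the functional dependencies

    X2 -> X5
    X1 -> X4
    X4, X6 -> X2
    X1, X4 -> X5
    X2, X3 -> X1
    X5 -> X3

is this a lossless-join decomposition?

Yes

Common attributes: S1 ∩ S2 = {X1, X3, X4}.
Closure of {X1, X3, X4}: X1, X4 → X5 applies, adding X5. So (X1, X3, X4)⁺ = {X1, X3, X4, X5}.
This closure contains every attribute of S2, so S1 ∩ S2 → S2. The join is lossless.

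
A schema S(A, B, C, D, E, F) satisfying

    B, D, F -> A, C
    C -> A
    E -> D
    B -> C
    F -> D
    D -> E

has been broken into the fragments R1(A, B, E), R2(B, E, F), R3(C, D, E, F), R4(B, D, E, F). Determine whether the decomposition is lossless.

Chase test. Columns are A, B, C, D, E, F; row i has aⱼ where attribute j ∈ Ri, else bᵢⱼ.
Initial tableau (one row per fragment):
  row 1: a1 a2 b13 b14 a5 b16
  row 2: b21 a2 b23 b24 a5 a6
  row 3: b31 b32 a3 a4 a5 a6
  row 4: b41 a2 b43 a4 a5 a6
Rows 1 and 2 agree on E; apply E→D and equate their D entries.
Rows 1 and 3 agree on E; apply E→D and equate their D entries.
Rows 1 and 2 agree on B; apply B→C and equate their C entries.
Rows 1 and 4 agree on B; apply B→C and equate their C entries.
Rows 2 and 4 agree on B, D, F; apply B, D, F→A, C and equate their A, C entries.
Rows 1 and 2 agree on C; apply C→A and equate their A entries.
No row becomes fully distinguished — the join is lossy.

No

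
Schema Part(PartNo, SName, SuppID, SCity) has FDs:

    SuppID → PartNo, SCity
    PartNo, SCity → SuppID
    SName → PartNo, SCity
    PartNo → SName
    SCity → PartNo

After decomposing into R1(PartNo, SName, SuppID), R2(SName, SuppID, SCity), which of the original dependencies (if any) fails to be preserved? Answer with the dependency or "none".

none

SuppID → PartNo, SCity: restricted closure across fragments reaches PartNo, SCity.
PartNo, SCity → SuppID: restricted closure across fragments reaches SuppID.
SName → PartNo, SCity: restricted closure across fragments reaches PartNo, SCity.
PartNo → SName lies within R1.
SCity → PartNo: restricted closure across fragments reaches PartNo.
Every dependency is enforceable on the fragments, so the decomposition is dependency-preserving.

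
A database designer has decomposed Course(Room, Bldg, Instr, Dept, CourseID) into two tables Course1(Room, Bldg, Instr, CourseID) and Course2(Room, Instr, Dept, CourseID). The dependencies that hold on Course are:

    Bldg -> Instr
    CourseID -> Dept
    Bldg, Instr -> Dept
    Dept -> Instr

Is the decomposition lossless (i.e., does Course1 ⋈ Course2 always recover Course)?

Common attributes: Course1 ∩ Course2 = {Room, Instr, CourseID}.
Closure of {Room, Instr, CourseID}: CourseID → Dept applies, adding Dept. So (Room, Instr, CourseID)⁺ = {Room, Instr, Dept, CourseID}.
This closure contains every attribute of Course2, so Course1 ∩ Course2 → Course2. The join is lossless.

Yes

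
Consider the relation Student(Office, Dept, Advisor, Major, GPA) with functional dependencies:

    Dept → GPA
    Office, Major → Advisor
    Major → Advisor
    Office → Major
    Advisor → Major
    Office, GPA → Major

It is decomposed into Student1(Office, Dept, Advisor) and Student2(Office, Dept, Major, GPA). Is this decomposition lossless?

Common attributes: Student1 ∩ Student2 = {Office, Dept}.
Closure of {Office, Dept}: Dept → GPA applies, adding GPA; Office → Major applies, adding Major; Office, Major → Advisor applies, adding Advisor. So (Office, Dept)⁺ = {Office, Dept, Advisor, Major, GPA}.
This closure contains every attribute of Student1, so Student1 ∩ Student2 → Student1. The join is lossless.

Yes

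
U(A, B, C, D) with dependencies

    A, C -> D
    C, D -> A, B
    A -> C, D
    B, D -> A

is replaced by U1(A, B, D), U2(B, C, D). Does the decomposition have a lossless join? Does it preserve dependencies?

Lossless test: (B, D)⁺ = {A, B, C, D}, which contains all of one fragment — lossless.
Dependency preservation: A, C → D; C, D → A, B; A → C, D are not contained in any single fragment, but the restricted closure of each left-hand side across the fragments still reaches the right-hand side; the remaining FDs each lie inside some fragment. All dependencies are preserved.

lossless and dependency-preserving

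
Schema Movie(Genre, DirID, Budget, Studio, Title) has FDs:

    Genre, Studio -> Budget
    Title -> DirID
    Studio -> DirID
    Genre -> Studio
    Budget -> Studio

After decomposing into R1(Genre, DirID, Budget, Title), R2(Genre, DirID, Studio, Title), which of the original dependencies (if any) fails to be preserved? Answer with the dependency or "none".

Budget -> Studio

Check Budget → Studio: no single fragment contains all of {Budget, Studio}, and the restricted closure of {Budget} across the fragments never reaches {Studio}.
Genre, Studio → Budget is preserved.
Title → DirID is preserved.
Studio → DirID is preserved.
Genre → Studio is preserved.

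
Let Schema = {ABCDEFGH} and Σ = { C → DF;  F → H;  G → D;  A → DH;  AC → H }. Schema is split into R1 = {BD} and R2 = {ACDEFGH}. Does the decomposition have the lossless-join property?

No

Common attributes: R1 ∩ R2 = {D}.
No dependency enlarges {D}, so (D)⁺ = {D}.
The closure contains neither all of R1 = {BD} nor all of R2 = {ACDEFGH}, so the common attributes are not a superkey of either fragment. The join is lossy.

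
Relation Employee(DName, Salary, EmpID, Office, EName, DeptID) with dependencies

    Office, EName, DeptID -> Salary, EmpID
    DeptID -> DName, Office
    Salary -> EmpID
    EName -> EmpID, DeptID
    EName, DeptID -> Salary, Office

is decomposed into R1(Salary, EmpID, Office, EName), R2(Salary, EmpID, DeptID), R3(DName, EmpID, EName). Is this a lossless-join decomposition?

Chase test. Columns are DName, Salary, EmpID, Office, EName, DeptID; row i has aⱼ where attribute j ∈ Ri, else bᵢⱼ.
Initial tableau (one row per fragment):
  row 1: b11 a2 a3 a4 a5 b16
  row 2: b21 a2 a3 b24 b25 a6
  row 3: a1 b32 a3 b34 a5 b36
Rows 1 and 3 agree on EName; apply EName→EmpID, DeptID and equate their EmpID, DeptID entries.
Rows 1 and 3 agree on EName, DeptID; apply EName, DeptID→Salary, Office and equate their Salary, Office entries.
Rows 1 and 3 agree on DeptID; apply DeptID→DName, Office and equate their DName, Office entries.
No row becomes fully distinguished — the join is lossy.

No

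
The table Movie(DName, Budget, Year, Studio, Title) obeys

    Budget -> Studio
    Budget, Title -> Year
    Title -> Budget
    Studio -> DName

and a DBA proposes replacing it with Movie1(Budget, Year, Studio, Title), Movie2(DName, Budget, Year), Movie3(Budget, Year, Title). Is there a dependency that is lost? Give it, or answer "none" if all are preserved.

Studio -> DName

Check Studio → DName: no single fragment contains all of {DName, Studio}, and the restricted closure of {Studio} across the fragments never reaches {DName}.
Budget → Studio is preserved.
Budget, Title → Year is preserved.
Title → Budget is preserved.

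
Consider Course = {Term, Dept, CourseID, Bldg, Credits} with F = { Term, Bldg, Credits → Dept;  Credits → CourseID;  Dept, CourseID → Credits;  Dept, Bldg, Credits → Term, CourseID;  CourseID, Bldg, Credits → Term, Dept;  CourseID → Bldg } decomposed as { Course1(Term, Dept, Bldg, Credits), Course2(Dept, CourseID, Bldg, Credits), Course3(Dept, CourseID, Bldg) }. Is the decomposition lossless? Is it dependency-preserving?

Lossless test (chase): Rows 1 and 2 agree on Credits; apply Credits→CourseID and equate their CourseID entries. Rows 1 and 3 agree on Dept, CourseID; apply Dept, CourseID→Credits and equate their Credits entries. Rows 1 and 2 agree on Dept, Bldg, Credits; apply Dept, Bldg, Credits→Term, CourseID and equate their Term, CourseID entries. Rows 1 and 3 agree on Dept, Bldg, Credits; apply Dept, Bldg, Credits→Term, CourseID and equate their Term, CourseID entries. Row 1 is now all distinguished symbols — the join is lossless.
Dependency preservation: Dept, Bldg, Credits → Term, CourseID; CourseID, Bldg, Credits → Term, Dept are not contained in any single fragment, but the restricted closure of each left-hand side across the fragments still reaches the right-hand side; the remaining FDs each lie inside some fragment. All dependencies are preserved.

lossless and dependency-preserving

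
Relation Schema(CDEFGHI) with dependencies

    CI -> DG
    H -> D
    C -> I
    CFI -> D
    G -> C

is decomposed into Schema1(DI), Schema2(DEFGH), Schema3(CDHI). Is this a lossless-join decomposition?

Chase test. Columns are CDEFGHI; row i has aⱼ where attribute j ∈ Schemai, else bᵢⱼ.
Initial tableau (one row per fragment):
  row 1: b11 a2 b13 b14 b15 b16 a7
  row 2: b21 a2 a3 a4 a5 a6 b27
  row 3: a1 a2 b33 b34 b35 a6 a7
No row becomes fully distinguished — the join is lossy.

No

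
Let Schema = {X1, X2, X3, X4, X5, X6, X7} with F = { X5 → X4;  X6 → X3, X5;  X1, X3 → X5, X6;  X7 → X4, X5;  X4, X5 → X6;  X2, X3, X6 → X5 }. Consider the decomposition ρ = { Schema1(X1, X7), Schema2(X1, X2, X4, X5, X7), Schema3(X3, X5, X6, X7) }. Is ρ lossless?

Chase test. Columns are X1, X2, X3, X4, X5, X6, X7; row i has aⱼ where attribute j ∈ Schemai, else bᵢⱼ.
Initial tableau (one row per fragment):
  row 1: a1 b12 b13 b14 b15 b16 a7
  row 2: a1 a2 b23 a4 a5 b26 a7
  row 3: b31 b32 a3 b34 a5 a6 a7
Rows 2 and 3 agree on X5; apply X5→X4 and equate their X4 entries.
Rows 1 and 2 agree on X7; apply X7→X4, X5 and equate their X4, X5 entries.
Rows 1 and 2 agree on X4, X5; apply X4, X5→X6 and equate their X6 entries.
Rows 1 and 3 agree on X4, X5; apply X4, X5→X6 and equate their X6 entries.
Rows 1 and 2 agree on X6; apply X6→X3, X5 and equate their X3, X5 entries.
Rows 1 and 3 agree on X6; apply X6→X3, X5 and equate their X3, X5 entries.
Row 2 is now all distinguished symbols — the join is lossless.

Yes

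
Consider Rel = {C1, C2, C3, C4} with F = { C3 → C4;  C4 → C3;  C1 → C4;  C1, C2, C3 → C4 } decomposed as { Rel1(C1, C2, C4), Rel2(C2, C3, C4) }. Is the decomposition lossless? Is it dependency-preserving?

Lossless test: (C2, C4)⁺ = {C2, C3, C4}, which contains all of one fragment — lossless.
Dependency preservation: C1, C2, C3 → C4 is not contained in any single fragment, but the restricted closure of its left-hand side across the fragments still reaches the right-hand side; the remaining FDs each lie inside some fragment. All dependencies are preserved.

lossless and dependency-preserving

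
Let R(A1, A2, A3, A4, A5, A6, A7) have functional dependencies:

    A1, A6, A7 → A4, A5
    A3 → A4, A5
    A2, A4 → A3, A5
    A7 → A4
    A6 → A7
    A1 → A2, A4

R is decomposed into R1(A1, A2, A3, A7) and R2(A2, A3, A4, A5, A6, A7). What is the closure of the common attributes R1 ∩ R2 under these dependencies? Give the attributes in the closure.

A2, A3, A4, A5, A7

R1 ∩ R2 = {A2, A3, A7}.
A3 → A4, A5 applies, adding A4, A5
Closure: {A2, A3, A4, A5, A7}.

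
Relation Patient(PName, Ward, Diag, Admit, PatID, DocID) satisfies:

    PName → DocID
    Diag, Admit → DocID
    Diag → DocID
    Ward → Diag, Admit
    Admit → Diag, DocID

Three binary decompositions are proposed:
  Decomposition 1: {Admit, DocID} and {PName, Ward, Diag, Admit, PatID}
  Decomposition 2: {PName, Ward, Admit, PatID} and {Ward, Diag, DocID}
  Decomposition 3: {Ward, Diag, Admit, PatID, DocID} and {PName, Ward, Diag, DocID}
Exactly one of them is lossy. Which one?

Decomposition 3

Decomposition 1: common = {Admit}, closure = {Diag, Admit, DocID} → lossless.
Decomposition 2: common = {Ward}, closure = {Ward, Diag, Admit, DocID} → lossless.
Decomposition 3: common = {Ward, Diag, DocID}, closure = {Ward, Diag, Admit, DocID} → lossy.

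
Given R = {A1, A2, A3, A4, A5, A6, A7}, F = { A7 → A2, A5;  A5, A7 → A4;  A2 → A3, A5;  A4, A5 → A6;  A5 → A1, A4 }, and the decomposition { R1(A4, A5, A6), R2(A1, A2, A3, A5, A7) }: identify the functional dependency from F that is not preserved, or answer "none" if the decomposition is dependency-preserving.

A7 → A2, A5 lies within R2.
A5, A7 → A4: restricted closure across fragments reaches A4.
A2 → A3, A5 lies within R2.
A4, A5 → A6 lies within R1.
A5 → A1, A4: restricted closure across fragments reaches A1, A4.
Every dependency is enforceable on the fragments, so the decomposition is dependency-preserving.

none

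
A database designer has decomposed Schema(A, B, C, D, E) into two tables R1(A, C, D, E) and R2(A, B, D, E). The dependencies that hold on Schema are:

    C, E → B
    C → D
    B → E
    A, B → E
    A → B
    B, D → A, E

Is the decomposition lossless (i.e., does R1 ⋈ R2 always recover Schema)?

Common attributes: R1 ∩ R2 = {A, D, E}.
Closure of {A, D, E}: A → B applies, adding B. So (A, D, E)⁺ = {A, B, D, E}.
This closure contains every attribute of R2, so R1 ∩ R2 → R2. The join is lossless.

Yes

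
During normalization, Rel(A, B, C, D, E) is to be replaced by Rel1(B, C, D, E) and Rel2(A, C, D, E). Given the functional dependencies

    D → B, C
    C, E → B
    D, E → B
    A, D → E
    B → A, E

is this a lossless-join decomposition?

Common attributes: Rel1 ∩ Rel2 = {C, D, E}.
Closure of {C, D, E}: D → B, C applies, adding B; B → A, E applies, adding A. So (C, D, E)⁺ = {A, B, C, D, E}.
This closure contains every attribute of Rel1, so Rel1 ∩ Rel2 → Rel1. The join is lossless.

Yes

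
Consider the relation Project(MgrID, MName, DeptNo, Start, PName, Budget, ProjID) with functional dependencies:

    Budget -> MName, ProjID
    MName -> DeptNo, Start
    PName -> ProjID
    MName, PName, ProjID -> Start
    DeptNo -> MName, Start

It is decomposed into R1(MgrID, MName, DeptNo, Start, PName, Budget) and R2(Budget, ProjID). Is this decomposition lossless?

Common attributes: R1 ∩ R2 = {Budget}.
Closure of {Budget}: Budget → MName, ProjID applies, adding MName, ProjID; MName → DeptNo, Start applies, adding DeptNo, Start. So (Budget)⁺ = {MName, DeptNo, Start, Budget, ProjID}.
This closure contains every attribute of R2, so R1 ∩ R2 → R2. The join is lossless.

Yes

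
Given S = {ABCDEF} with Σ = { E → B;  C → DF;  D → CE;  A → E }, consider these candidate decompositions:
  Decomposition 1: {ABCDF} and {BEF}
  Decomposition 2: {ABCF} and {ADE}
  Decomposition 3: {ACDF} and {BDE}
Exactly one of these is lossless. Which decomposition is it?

Decomposition 1: common = {BF}, closure = {BF} → lossy.
Decomposition 2: common = {A}, closure = {ABE} → lossy.
Decomposition 3: common = {D}, closure = {BCDEF} → lossless.

Decomposition 3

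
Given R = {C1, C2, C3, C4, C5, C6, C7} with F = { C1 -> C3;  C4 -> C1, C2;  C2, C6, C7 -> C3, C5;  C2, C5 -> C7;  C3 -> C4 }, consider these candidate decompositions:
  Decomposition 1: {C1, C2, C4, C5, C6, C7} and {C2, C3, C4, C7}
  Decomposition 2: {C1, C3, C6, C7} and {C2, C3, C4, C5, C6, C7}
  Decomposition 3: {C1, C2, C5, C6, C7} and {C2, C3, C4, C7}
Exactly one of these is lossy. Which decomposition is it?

Decomposition 3

Decomposition 1: common = {C2, C4, C7}, closure = {C1, C2, C3, C4, C7} → lossless.
Decomposition 2: common = {C3, C6, C7}, closure = {C1, C2, C3, C4, C5, C6, C7} → lossless.
Decomposition 3: common = {C2, C7}, closure = {C2, C7} → lossy.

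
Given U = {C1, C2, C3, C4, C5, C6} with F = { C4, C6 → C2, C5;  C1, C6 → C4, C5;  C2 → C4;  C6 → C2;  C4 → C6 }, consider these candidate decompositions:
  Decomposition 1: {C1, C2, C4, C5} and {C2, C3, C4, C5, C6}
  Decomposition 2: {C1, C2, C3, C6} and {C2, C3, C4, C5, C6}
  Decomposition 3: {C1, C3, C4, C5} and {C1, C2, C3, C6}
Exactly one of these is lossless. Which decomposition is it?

Decomposition 1: common = {C2, C4, C5}, closure = {C2, C4, C5, C6} → lossy.
Decomposition 2: common = {C2, C3, C6}, closure = {C2, C3, C4, C5, C6} → lossless.
Decomposition 3: common = {C1, C3}, closure = {C1, C3} → lossy.

Decomposition 2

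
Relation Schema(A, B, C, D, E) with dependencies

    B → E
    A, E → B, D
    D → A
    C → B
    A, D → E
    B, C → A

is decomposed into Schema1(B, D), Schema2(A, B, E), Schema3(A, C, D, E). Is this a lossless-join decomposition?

Chase test. Columns are A, B, C, D, E; row i has aⱼ where attribute j ∈ Schemai, else bᵢⱼ.
Initial tableau (one row per fragment):
  row 1: b11 a2 b13 a4 b15
  row 2: a1 a2 b23 b24 a5
  row 3: a1 b32 a3 a4 a5
Rows 1 and 2 agree on B; apply B→E and equate their E entries.
Rows 2 and 3 agree on A, E; apply A, E→B, D and equate their B, D entries.
Rows 1 and 2 agree on D; apply D→A and equate their A entries.
Row 3 is now all distinguished symbols — the join is lossless.

Yes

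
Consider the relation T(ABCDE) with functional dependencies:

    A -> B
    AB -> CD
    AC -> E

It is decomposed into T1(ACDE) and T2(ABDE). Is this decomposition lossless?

Common attributes: T1 ∩ T2 = {ADE}.
Closure of {ADE}: A → B applies, adding B; AB → CD applies, adding C. So (ADE)⁺ = {ABCDE}.
This closure contains every attribute of T1, so T1 ∩ T2 → T1. The join is lossless.

Yes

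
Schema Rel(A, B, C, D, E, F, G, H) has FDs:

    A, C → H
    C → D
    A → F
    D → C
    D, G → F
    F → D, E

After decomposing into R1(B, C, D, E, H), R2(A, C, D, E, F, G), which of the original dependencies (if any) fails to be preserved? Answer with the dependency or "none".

Check A, C → H: no single fragment contains all of {A, C, H}, and the restricted closure of {A, C} across the fragments never reaches {H}.
C → D is preserved.
A → F is preserved.
D → C is preserved.
D, G → F is preserved.
F → D, E is preserved.

A, C → H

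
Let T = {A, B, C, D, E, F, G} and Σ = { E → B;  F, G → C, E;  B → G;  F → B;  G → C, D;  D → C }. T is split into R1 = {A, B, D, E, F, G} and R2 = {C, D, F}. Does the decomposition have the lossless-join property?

Yes

Common attributes: R1 ∩ R2 = {D, F}.
Closure of {D, F}: F → B applies, adding B; D → C applies, adding C; B → G applies, adding G; F, G → C, E applies, adding E. So (D, F)⁺ = {B, C, D, E, F, G}.
This closure contains every attribute of R2, so R1 ∩ R2 → R2. The join is lossless.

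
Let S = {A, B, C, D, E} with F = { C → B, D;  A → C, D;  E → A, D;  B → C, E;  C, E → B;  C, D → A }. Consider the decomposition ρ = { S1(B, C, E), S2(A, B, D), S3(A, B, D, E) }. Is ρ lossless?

Yes

Chase test. Columns are A, B, C, D, E; row i has aⱼ where attribute j ∈ Si, else bᵢⱼ.
Initial tableau (one row per fragment):
  row 1: b11 a2 a3 b14 a5
  row 2: a1 a2 b23 a4 b25
  row 3: a1 a2 b33 a4 a5
Rows 2 and 3 agree on A; apply A→C, D and equate their C, D entries.
Rows 1 and 3 agree on E; apply E→A, D and equate their A, D entries.
Rows 1 and 2 agree on B; apply B→C, E and equate their C, E entries.
Row 1 is now all distinguished symbols — the join is lossless.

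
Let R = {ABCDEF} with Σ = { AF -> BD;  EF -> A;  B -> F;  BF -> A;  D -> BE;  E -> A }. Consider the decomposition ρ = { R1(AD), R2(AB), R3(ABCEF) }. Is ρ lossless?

Chase test. Columns are ABCDEF; row i has aⱼ where attribute j ∈ Ri, else bᵢⱼ.
Initial tableau (one row per fragment):
  row 1: a1 b12 b13 a4 b15 b16
  row 2: a1 a2 b23 b24 b25 b26
  row 3: a1 a2 a3 b34 a5 a6
Rows 2 and 3 agree on B; apply B→F and equate their F entries.
Rows 2 and 3 agree on AF; apply AF→BD and equate their BD entries.
Rows 2 and 3 agree on D; apply D→BE and equate their BE entries.
No row becomes fully distinguished — the join is lossy.

No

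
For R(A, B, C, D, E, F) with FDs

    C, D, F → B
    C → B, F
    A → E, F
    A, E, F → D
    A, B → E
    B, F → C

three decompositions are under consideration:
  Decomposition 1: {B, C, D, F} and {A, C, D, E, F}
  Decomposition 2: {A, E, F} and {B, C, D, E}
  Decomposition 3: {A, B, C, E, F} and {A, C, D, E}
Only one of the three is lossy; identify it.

Decomposition 2

Decomposition 1: common = {C, D, F}, closure = {B, C, D, F} → lossless.
Decomposition 2: common = {E}, closure = {E} → lossy.
Decomposition 3: common = {A, C, E}, closure = {A, B, C, D, E, F} → lossless.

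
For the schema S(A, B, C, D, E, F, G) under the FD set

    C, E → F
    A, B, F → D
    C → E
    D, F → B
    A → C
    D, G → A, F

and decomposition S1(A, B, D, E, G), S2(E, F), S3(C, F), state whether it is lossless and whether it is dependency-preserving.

Lossless test (chase): applying each FD to every pair of rows produces no changes in the tableau, so no row becomes fully distinguished — the join is lossy.
Dependency preservation: the restricted closure of {C} across the fragments never reaches {E}, so C → E cannot be enforced without a join — not preserved.

lossy and not dependency-preserving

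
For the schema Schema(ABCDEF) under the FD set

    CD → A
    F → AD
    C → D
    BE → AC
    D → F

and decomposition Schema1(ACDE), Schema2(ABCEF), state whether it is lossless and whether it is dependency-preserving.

Lossless test: (ACE)⁺ = {ACDEF}, which contains all of one fragment — lossless.
Dependency preservation: the restricted closure of {F} across the fragments never reaches {AD}, so F → AD cannot be enforced without a join — not preserved.

lossless but not dependency-preserving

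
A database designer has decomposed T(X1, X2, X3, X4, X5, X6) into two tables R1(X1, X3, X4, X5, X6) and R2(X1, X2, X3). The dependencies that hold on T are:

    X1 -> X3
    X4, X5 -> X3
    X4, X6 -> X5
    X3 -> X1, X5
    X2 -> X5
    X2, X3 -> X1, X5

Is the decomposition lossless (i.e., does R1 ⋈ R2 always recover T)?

No

Common attributes: R1 ∩ R2 = {X1, X3}.
Closure of {X1, X3}: X3 → X1, X5 applies, adding X5. So (X1, X3)⁺ = {X1, X3, X5}.
The closure contains neither all of R1 = {X1, X3, X4, X5, X6} nor all of R2 = {X1, X2, X3}, so the common attributes are not a superkey of either fragment. The join is lossy.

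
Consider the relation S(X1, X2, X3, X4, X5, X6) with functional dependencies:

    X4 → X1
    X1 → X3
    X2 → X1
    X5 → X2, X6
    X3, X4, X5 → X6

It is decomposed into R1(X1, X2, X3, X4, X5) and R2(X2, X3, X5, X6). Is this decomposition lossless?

Common attributes: R1 ∩ R2 = {X2, X3, X5}.
Closure of {X2, X3, X5}: X2 → X1 applies, adding X1; X5 → X2, X6 applies, adding X6. So (X2, X3, X5)⁺ = {X1, X2, X3, X5, X6}.
This closure contains every attribute of R2, so R1 ∩ R2 → R2. The join is lossless.

Yes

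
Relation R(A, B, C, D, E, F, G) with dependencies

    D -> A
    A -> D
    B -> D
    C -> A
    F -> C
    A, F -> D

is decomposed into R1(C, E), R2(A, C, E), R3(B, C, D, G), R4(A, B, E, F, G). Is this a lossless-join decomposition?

No

Chase test. Columns are A, B, C, D, E, F, G; row i has aⱼ where attribute j ∈ Ri, else bᵢⱼ.
Initial tableau (one row per fragment):
  row 1: b11 b12 a3 b14 a5 b16 b17
  row 2: a1 b22 a3 b24 a5 b26 b27
  row 3: b31 a2 a3 a4 b35 b36 a7
  row 4: a1 a2 b43 b44 a5 a6 a7
Rows 2 and 4 agree on A; apply A→D and equate their D entries.
Rows 3 and 4 agree on B; apply B→D and equate their D entries.
Rows 1 and 2 agree on C; apply C→A and equate their A entries.
Rows 1 and 3 agree on C; apply C→A and equate their A entries.
Rows 1 and 2 agree on A; apply A→D and equate their D entries.
No row becomes fully distinguished — the join is lossy.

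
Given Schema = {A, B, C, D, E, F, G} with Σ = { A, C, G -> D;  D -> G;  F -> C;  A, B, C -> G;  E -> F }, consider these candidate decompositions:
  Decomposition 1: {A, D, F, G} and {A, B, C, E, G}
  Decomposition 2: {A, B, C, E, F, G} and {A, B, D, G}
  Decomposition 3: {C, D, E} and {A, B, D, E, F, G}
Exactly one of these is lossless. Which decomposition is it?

Decomposition 1: common = {A, G}, closure = {A, G} → lossy.
Decomposition 2: common = {A, B, G}, closure = {A, B, G} → lossy.
Decomposition 3: common = {D, E}, closure = {C, D, E, F, G} → lossless.

Decomposition 3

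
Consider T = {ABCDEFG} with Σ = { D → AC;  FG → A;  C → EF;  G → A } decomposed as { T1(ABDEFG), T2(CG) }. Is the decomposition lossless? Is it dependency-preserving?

Lossless test: (G)⁺ = {AG}, which is a superkey of neither fragment — lossy.
Dependency preservation: the restricted closure of {D} across the fragments never reaches {AC}, so D → AC cannot be enforced without a join — not preserved.

lossy and not dependency-preserving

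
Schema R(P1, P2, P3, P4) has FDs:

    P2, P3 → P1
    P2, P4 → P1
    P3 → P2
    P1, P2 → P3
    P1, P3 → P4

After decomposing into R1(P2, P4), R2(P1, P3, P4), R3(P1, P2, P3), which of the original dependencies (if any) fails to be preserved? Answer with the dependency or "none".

Check P2, P4 → P1: no single fragment contains all of {P1, P2, P4}, and the restricted closure of {P2, P4} across the fragments never reaches {P1}.
P2, P3 → P1 is preserved.
P3 → P2 is preserved.
P1, P2 → P3 is preserved.
P1, P3 → P4 is preserved.

P2, P4 → P1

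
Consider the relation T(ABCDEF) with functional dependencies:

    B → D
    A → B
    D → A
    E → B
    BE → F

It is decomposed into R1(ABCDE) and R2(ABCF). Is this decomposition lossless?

No

Common attributes: R1 ∩ R2 = {ABC}.
Closure of {ABC}: B → D applies, adding D. So (ABC)⁺ = {ABCD}.
The closure contains neither all of R1 = {ABCDE} nor all of R2 = {ABCF}, so the common attributes are not a superkey of either fragment. The join is lossy.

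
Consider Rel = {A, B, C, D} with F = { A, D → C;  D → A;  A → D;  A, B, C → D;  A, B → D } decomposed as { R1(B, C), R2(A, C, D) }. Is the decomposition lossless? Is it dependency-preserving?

Lossless test: (C)⁺ = {C}, which is a superkey of neither fragment — lossy.
Dependency preservation: A, B, C → D; A, B → D are not contained in any single fragment, but the restricted closure of each left-hand side across the fragments still reaches the right-hand side; the remaining FDs each lie inside some fragment. All dependencies are preserved.

lossy but dependency-preserving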